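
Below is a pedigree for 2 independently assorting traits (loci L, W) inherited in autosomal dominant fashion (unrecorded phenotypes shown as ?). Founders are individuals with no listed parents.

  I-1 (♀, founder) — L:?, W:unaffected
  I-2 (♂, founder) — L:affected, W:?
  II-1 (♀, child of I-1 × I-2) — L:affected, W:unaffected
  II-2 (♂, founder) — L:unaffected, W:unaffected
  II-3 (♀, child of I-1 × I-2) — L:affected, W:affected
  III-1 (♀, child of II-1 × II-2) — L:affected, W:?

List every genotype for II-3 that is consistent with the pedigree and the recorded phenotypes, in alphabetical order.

II-3 ∈ {LL Ww, Ll Ww}

L/I-1 ? ·: ll|Ll|LL
L/I-2 aff ·: Ll|LL
L/II-1 aff I-1×I-2: Ll|LL
L/II-2 un ·: ll
L/II-3 aff I-1×I-2: Ll|LL
L/III-1 aff II-1×II-2: Ll
⇒ L over [I-1,I-2,II-1,II-2,II-3,III-1]: 15 consistent
W/I-1 un ·: ww
W/I-2 ? ·: Ww
W/II-1 un I-1×I-2: ww
W/II-2 un ·: ww
W/II-3 aff I-1×I-2: Ww
W/III-1 ? II-1×II-2: ww
⇒ W over [I-1,I-2,II-1,II-2,II-3,III-1]: 1 consistent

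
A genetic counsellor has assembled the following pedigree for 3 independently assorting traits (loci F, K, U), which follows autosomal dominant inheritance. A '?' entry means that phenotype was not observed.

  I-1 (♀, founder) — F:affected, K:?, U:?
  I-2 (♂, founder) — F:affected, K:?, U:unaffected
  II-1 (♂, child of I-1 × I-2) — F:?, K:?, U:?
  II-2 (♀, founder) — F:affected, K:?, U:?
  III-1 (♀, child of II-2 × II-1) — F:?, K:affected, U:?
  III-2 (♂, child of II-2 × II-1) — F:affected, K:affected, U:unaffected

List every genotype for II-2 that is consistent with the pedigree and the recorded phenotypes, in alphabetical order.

II-2 ∈ {FF KK Uu, FF KK uu, FF Kk Uu, FF Kk uu, FF kk Uu, FF kk uu, Ff KK Uu, Ff KK uu, Ff Kk Uu, Ff Kk uu, Ff kk Uu, Ff kk uu}

F/I-1 aff ·: Ff|FF
F/I-2 aff ·: Ff|FF
F/II-1 ? I-1×I-2: ff|Ff|FF
F/II-2 aff ·: Ff|FF
F/III-1 ? II-2×II-1: ff|Ff|FF
F/III-2 aff II-2×II-1: Ff|FF
⇒ F over [I-1,I-2,II-1,II-2,III-1,III-2]: 53 consistent
K/I-1 ? ·: kk|Kk|KK
K/I-2 ? ·: kk|Kk|KK
K/II-1 ? I-1×I-2: kk|Kk|KK
K/II-2 ? ·: kk|Kk|KK
K/III-1 aff II-2×II-1: Kk|KK
K/III-2 aff II-2×II-1: Kk|KK
⇒ K over [I-1,I-2,II-1,II-2,III-1,III-2]: 95 consistent
U/I-1 ? ·: uu|Uu|UU
U/I-2 un ·: uu
U/II-1 ? I-1×I-2: uu|Uu
U/II-2 ? ·: uu|Uu
U/III-1 ? II-2×II-1: uu|Uu|UU
U/III-2 un II-2×II-1: uu
⇒ U over [I-1,I-2,II-1,II-2,III-1,III-2]: 16 consistent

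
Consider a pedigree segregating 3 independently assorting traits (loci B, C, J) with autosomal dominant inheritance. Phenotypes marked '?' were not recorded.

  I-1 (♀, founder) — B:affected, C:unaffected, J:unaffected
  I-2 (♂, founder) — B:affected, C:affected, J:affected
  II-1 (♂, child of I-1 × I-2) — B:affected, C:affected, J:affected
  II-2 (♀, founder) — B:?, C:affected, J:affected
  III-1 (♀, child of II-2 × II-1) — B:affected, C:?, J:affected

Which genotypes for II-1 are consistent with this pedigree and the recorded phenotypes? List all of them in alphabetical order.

B/I-1 aff ·: Bb|BB
B/I-2 aff ·: Bb|BB
B/II-1 aff I-1×I-2: Bb|BB
B/II-2 ? ·: bb|Bb|BB
B/III-1 aff II-2×II-1: Bb|BB
⇒ B over [I-1,I-2,II-1,II-2,III-1]: 31 consistent
C/I-1 un ·: cc
C/I-2 aff ·: Cc|CC
C/II-1 aff I-1×I-2: Cc
C/II-2 aff ·: Cc|CC
C/III-1 ? II-2×II-1: cc|Cc|CC
⇒ C over [I-1,I-2,II-1,II-2,III-1]: 10 consistent
J/I-1 un ·: jj
J/I-2 aff ·: Jj|JJ
J/II-1 aff I-1×I-2: Jj
J/II-2 aff ·: Jj|JJ
J/III-1 aff II-2×II-1: Jj|JJ
⇒ J over [I-1,I-2,II-1,II-2,III-1]: 8 consistent

II-1 ∈ {BB Cc Jj, Bb Cc Jj}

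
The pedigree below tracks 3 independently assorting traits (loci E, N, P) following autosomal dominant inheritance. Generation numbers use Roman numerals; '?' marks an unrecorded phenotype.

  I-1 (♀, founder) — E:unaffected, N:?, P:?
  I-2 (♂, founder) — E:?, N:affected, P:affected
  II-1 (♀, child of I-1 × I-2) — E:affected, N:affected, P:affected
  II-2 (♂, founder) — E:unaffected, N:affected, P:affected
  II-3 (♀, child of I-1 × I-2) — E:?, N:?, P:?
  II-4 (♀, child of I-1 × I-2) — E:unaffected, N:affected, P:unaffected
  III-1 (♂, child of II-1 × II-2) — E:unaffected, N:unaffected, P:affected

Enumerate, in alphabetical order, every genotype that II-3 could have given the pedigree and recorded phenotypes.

II-3 ∈ {Ee NN PP, Ee NN Pp, Ee NN pp, Ee Nn PP, Ee Nn Pp, Ee Nn pp, Ee nn PP, Ee nn Pp, Ee nn pp, ee NN PP, ee NN Pp, ee NN pp, ee Nn PP, ee Nn Pp, ee Nn pp, ee nn PP, ee nn Pp, ee nn pp}

E/I-1 un ·: ee
E/I-2 ? ·: Ee
E/II-1 aff I-1×I-2: Ee
E/II-2 un ·: ee
E/II-3 ? I-1×I-2: ee|Ee
E/II-4 un I-1×I-2: ee
E/III-1 un II-1×II-2: ee
⇒ E over [I-1,I-2,II-1,II-2,II-3,II-4,III-1]: 2 consistent
N/I-1 ? ·: nn|Nn|NN
N/I-2 aff ·: Nn|NN
N/II-1 aff I-1×I-2: Nn
N/II-2 aff ·: Nn
N/II-3 ? I-1×I-2: nn|Nn|NN
N/II-4 aff I-1×I-2: Nn|NN
N/III-1 un II-1×II-2: nn
⇒ N over [I-1,I-2,II-1,II-2,II-3,II-4,III-1]: 17 consistent
P/I-1 ? ·: pp|Pp
P/I-2 aff ·: Pp
P/II-1 aff I-1×I-2: Pp|PP
P/II-2 aff ·: Pp|PP
P/II-3 ? I-1×I-2: pp|Pp|PP
P/II-4 un I-1×I-2: pp
P/III-1 aff II-1×II-2: Pp|PP
⇒ P over [I-1,I-2,II-1,II-2,II-3,II-4,III-1]: 29 consistent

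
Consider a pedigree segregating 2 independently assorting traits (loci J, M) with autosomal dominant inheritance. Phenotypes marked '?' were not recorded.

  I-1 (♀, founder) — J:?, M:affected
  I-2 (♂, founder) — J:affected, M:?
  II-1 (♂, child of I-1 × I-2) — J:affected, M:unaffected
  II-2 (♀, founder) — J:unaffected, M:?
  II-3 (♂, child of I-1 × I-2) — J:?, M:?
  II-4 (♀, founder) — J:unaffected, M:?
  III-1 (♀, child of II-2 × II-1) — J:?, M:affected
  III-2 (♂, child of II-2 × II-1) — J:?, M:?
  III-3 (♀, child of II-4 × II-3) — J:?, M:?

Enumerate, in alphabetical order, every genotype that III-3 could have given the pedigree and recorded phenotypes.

III-3 ∈ {Jj MM, Jj Mm, Jj mm, jj MM, jj Mm, jj mm}

J/I-1 ? ·: jj|Jj|JJ
J/I-2 aff ·: Jj|JJ
J/II-1 aff I-1×I-2: Jj|JJ
J/II-2 un ·: jj
J/II-3 ? I-1×I-2: jj|Jj|JJ
J/II-4 un ·: jj
J/III-1 ? II-2×II-1: jj|Jj
J/III-2 ? II-2×II-1: jj|Jj
J/III-3 ? II-4×II-3: jj|Jj
⇒ J over [I-1,I-2,II-1,II-2,II-3,II-4,III-1,III-2,III-3]: 71 consistent
M/I-1 aff ·: Mm
M/I-2 ? ·: mm|Mm
M/II-1 un I-1×I-2: mm
M/II-2 ? ·: Mm|MM
M/II-3 ? I-1×I-2: mm|Mm|MM
M/II-4 ? ·: mm|Mm|MM
M/III-1 aff II-2×II-1: Mm
M/III-2 ? II-2×II-1: mm|Mm
M/III-3 ? II-4×II-3: mm|Mm|MM
⇒ M over [I-1,I-2,II-1,II-2,II-3,II-4,III-1,III-2,III-3]: 78 consistent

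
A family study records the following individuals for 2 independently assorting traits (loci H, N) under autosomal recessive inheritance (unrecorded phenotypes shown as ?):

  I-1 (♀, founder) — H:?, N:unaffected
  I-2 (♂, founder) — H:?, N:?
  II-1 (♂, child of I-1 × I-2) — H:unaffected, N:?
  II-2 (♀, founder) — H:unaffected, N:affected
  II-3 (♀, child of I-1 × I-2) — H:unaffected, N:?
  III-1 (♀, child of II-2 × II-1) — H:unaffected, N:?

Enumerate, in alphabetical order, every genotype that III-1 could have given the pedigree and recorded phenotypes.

III-1 ∈ {HH Nn, HH nn, Hh Nn, Hh nn}

H/I-1 ? ·: HH|Hh|hh
H/I-2 ? ·: HH|Hh|hh
H/II-1 un I-1×I-2: HH|Hh
H/II-2 un ·: HH|Hh
H/II-3 un I-1×I-2: HH|Hh
H/III-1 un II-2×II-1: HH|Hh
⇒ H over [I-1,I-2,II-1,II-2,II-3,III-1]: 61 consistent
N/I-1 un ·: NN|Nn
N/I-2 ? ·: NN|Nn|nn
N/II-1 ? I-1×I-2: NN|Nn|nn
N/II-2 aff ·: nn
N/II-3 ? I-1×I-2: NN|Nn|nn
N/III-1 ? II-2×II-1: Nn|nn
⇒ N over [I-1,I-2,II-1,II-2,II-3,III-1]: 33 consistent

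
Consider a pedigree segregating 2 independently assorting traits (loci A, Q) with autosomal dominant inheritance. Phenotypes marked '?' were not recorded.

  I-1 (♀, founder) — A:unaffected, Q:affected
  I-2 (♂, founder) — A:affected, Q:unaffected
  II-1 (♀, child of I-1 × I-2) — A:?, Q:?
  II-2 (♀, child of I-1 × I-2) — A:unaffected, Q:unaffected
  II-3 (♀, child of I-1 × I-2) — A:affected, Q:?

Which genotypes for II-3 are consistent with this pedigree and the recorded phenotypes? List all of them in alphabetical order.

II-3 ∈ {Aa Qq, Aa qq}

A/I-1 un ·: aa
A/I-2 aff ·: Aa
A/II-1 ? I-1×I-2: aa|Aa
A/II-2 un I-1×I-2: aa
A/II-3 aff I-1×I-2: Aa
⇒ A over [I-1,I-2,II-1,II-2,II-3]: 2 consistent
Q/I-1 aff ·: Qq
Q/I-2 un ·: qq
Q/II-1 ? I-1×I-2: qq|Qq
Q/II-2 un I-1×I-2: qq
Q/II-3 ? I-1×I-2: qq|Qq
⇒ Q over [I-1,I-2,II-1,II-2,II-3]: 4 consistent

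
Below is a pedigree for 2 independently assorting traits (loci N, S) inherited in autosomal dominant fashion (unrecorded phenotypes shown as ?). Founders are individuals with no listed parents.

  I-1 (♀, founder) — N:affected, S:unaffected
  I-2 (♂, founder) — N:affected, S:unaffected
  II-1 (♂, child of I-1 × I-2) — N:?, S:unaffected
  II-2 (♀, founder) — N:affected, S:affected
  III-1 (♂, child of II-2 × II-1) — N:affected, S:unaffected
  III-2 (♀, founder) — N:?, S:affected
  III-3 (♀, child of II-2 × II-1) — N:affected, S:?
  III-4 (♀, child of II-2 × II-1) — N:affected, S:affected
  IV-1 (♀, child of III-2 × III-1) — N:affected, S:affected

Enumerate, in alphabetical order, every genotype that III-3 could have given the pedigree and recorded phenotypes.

III-3 ∈ {NN Ss, NN ss, Nn Ss, Nn ss}

N/I-1 aff ·: Nn|NN
N/I-2 aff ·: Nn|NN
N/II-1 ? I-1×I-2: nn|Nn|NN
N/II-2 aff ·: Nn|NN
N/III-1 aff II-2×II-1: Nn|NN
N/III-2 ? ·: nn|Nn|NN
N/III-3 aff II-2×II-1: Nn|NN
N/III-4 aff II-2×II-1: Nn|NN
N/IV-1 aff III-2×III-1: Nn|NN
⇒ N over [I-1,I-2,II-1,II-2,III-1,III-2,III-3,III-4,IV-1]: 386 consistent
S/I-1 un ·: ss
S/I-2 un ·: ss
S/II-1 un I-1×I-2: ss
S/II-2 aff ·: Ss
S/III-1 un II-2×II-1: ss
S/III-2 aff ·: Ss|SS
S/III-3 ? II-2×II-1: ss|Ss
S/III-4 aff II-2×II-1: Ss
S/IV-1 aff III-2×III-1: Ss
⇒ S over [I-1,I-2,II-1,II-2,III-1,III-2,III-3,III-4,IV-1]: 4 consistent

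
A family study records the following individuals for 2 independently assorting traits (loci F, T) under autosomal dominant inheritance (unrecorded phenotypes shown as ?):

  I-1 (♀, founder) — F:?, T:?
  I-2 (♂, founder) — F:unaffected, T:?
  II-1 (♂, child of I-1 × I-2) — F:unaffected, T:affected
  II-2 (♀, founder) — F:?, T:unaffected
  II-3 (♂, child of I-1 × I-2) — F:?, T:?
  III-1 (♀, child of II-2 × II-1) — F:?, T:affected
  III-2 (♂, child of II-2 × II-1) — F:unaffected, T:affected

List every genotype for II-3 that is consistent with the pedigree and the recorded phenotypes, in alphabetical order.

F/I-1 ? ·: ff|Ff
F/I-2 un ·: ff
F/II-1 un I-1×I-2: ff
F/II-2 ? ·: ff|Ff
F/II-3 ? I-1×I-2: ff|Ff
F/III-1 ? II-2×II-1: ff|Ff
F/III-2 un II-2×II-1: ff
⇒ F over [I-1,I-2,II-1,II-2,II-3,III-1,III-2]: 9 consistent
T/I-1 ? ·: tt|Tt|TT
T/I-2 ? ·: tt|Tt|TT
T/II-1 aff I-1×I-2: Tt|TT
T/II-2 un ·: tt
T/II-3 ? I-1×I-2: tt|Tt|TT
T/III-1 aff II-2×II-1: Tt
T/III-2 aff II-2×II-1: Tt
⇒ T over [I-1,I-2,II-1,II-2,II-3,III-1,III-2]: 21 consistent

II-3 ∈ {Ff TT, Ff Tt, Ff tt, ff TT, ff Tt, ff tt}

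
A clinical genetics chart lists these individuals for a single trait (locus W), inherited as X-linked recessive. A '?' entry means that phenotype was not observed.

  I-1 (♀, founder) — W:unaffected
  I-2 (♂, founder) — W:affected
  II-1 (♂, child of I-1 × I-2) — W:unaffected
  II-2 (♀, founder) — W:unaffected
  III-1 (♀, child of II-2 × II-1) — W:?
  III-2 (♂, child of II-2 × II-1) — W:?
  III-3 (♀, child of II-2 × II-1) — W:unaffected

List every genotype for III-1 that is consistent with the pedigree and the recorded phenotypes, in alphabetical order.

W/I-1 un ·: X^WX^W|X^WX^w
W/I-2 aff ·: X^wY
W/II-1 un I-1×I-2: X^WY
W/II-2 un ·: X^WX^W|X^WX^w
W/III-1 ? II-2×II-1: X^WX^W|X^WX^w
W/III-2 ? II-2×II-1: X^WY|X^wY
W/III-3 un II-2×II-1: X^WX^W|X^WX^w
⇒ W over [I-1,I-2,II-1,II-2,III-1,III-2,III-3]: 18 consistent

III-1 ∈ {X^WX^W, X^WX^w}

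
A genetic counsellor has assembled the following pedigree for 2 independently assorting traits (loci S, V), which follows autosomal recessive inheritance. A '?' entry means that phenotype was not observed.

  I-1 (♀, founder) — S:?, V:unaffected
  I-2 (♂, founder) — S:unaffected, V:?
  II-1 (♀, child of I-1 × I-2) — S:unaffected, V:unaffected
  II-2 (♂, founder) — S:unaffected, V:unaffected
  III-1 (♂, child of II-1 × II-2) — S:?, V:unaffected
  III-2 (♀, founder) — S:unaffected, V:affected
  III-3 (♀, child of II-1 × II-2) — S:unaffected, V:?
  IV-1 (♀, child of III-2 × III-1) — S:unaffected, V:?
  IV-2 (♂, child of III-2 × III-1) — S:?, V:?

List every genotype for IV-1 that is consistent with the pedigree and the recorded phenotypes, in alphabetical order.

S/I-1 ? ·: SS|Ss|ss
S/I-2 un ·: SS|Ss
S/II-1 un I-1×I-2: SS|Ss
S/II-2 un ·: SS|Ss
S/III-1 ? II-1×II-2: SS|Ss|ss
S/III-2 un ·: SS|Ss
S/III-3 un II-1×II-2: SS|Ss
S/IV-1 un III-2×III-1: SS|Ss
S/IV-2 ? III-2×III-1: SS|Ss|ss
⇒ S over [I-1,I-2,II-1,II-2,III-1,III-2,III-3,IV-1,IV-2]: 470 consistent
V/I-1 un ·: VV|Vv
V/I-2 ? ·: VV|Vv|vv
V/II-1 un I-1×I-2: VV|Vv
V/II-2 un ·: VV|Vv
V/III-1 un II-1×II-2: VV|Vv
V/III-2 aff ·: vv
V/III-3 ? II-1×II-2: VV|Vv|vv
V/IV-1 ? III-2×III-1: Vv|vv
V/IV-2 ? III-2×III-1: Vv|vv
⇒ V over [I-1,I-2,II-1,II-2,III-1,III-2,III-3,IV-1,IV-2]: 169 consistent

IV-1 ∈ {SS Vv, SS vv, Ss Vv, Ss vv}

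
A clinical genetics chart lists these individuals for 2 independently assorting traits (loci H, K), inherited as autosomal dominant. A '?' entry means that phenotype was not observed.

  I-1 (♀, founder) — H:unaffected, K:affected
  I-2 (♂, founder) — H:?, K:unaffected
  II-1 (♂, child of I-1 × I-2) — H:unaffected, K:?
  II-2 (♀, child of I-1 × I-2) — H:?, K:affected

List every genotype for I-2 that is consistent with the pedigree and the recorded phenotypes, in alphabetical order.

I-2 ∈ {Hh kk, hh kk}

H/I-1 un ·: hh
H/I-2 ? ·: hh|Hh
H/II-1 un I-1×I-2: hh
H/II-2 ? I-1×I-2: hh|Hh
⇒ H over [I-1,I-2,II-1,II-2]: 3 consistent
K/I-1 aff ·: Kk|KK
K/I-2 un ·: kk
K/II-1 ? I-1×I-2: kk|Kk
K/II-2 aff I-1×I-2: Kk
⇒ K over [I-1,I-2,II-1,II-2]: 3 consistent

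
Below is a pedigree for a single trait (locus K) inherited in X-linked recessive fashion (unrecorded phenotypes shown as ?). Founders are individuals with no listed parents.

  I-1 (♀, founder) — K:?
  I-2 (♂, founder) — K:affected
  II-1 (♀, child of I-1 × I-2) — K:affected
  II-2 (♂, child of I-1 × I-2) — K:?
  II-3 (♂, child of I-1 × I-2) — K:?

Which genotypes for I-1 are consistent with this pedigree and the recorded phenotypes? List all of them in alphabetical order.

I-1 ∈ {X^KX^k, X^kX^k}

K/I-1 ? ·: X^KX^k|X^kX^k
K/I-2 aff ·: X^kY
K/II-1 aff I-1×I-2: X^kX^k
K/II-2 ? I-1×I-2: X^KY|X^kY
K/II-3 ? I-1×I-2: X^KY|X^kY
⇒ K over [I-1,I-2,II-1,II-2,II-3]: 5 consistent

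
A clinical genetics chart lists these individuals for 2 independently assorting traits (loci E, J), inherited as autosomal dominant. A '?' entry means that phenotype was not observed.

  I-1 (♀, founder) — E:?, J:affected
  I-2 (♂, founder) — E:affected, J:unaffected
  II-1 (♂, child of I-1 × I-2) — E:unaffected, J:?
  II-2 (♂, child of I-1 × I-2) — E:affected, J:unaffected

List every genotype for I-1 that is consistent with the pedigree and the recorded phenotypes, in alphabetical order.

E/I-1 ? ·: ee|Ee
E/I-2 aff ·: Ee
E/II-1 un I-1×I-2: ee
E/II-2 aff I-1×I-2: Ee|EE
⇒ E over [I-1,I-2,II-1,II-2]: 3 consistent
J/I-1 aff ·: Jj
J/I-2 un ·: jj
J/II-1 ? I-1×I-2: jj|Jj
J/II-2 un I-1×I-2: jj
⇒ J over [I-1,I-2,II-1,II-2]: 2 consistent

I-1 ∈ {Ee Jj, ee Jj}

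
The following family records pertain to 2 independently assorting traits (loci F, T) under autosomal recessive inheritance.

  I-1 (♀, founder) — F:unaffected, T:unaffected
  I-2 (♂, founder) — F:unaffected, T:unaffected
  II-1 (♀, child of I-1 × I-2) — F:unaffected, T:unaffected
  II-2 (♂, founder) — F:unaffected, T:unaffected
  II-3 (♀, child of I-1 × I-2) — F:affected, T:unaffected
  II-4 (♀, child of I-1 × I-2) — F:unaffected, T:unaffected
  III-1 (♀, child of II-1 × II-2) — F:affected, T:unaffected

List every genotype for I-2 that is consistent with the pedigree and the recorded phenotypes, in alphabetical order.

F/I-1 un ·: Ff
F/I-2 un ·: Ff
F/II-1 un I-1×I-2: Ff
F/II-2 un ·: Ff
F/II-3 aff I-1×I-2: ff
F/II-4 un I-1×I-2: FF|Ff
F/III-1 aff II-1×II-2: ff
⇒ F over [I-1,I-2,II-1,II-2,II-3,II-4,III-1]: 2 consistent
T/I-1 un ·: TT|Tt
T/I-2 un ·: TT|Tt
T/II-1 un I-1×I-2: TT|Tt
T/II-2 un ·: TT|Tt
T/II-3 un I-1×I-2: TT|Tt
T/II-4 un I-1×I-2: TT|Tt
T/III-1 un II-1×II-2: TT|Tt
⇒ T over [I-1,I-2,II-1,II-2,II-3,II-4,III-1]: 87 consistent

I-2 ∈ {Ff TT, Ff Tt}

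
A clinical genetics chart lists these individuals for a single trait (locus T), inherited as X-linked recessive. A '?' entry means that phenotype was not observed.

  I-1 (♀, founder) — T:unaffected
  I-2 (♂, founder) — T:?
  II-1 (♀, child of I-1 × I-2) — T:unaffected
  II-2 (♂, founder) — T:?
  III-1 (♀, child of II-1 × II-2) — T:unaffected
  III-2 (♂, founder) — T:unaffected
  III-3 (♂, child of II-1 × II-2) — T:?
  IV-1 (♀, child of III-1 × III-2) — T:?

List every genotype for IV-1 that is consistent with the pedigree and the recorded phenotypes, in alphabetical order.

T/I-1 un ·: X^TX^T|X^TX^t
T/I-2 ? ·: X^TY|X^tY
T/II-1 un I-1×I-2: X^TX^T|X^TX^t
T/II-2 ? ·: X^TY|X^tY
T/III-1 un II-1×II-2: X^TX^T|X^TX^t
T/III-2 un ·: X^TY
T/III-3 ? II-1×II-2: X^TY|X^tY
T/IV-1 ? III-1×III-2: X^TX^T|X^TX^t
⇒ T over [I-1,I-2,II-1,II-2,III-1,III-2,III-3,IV-1]: 36 consistent

IV-1 ∈ {X^TX^T, X^TX^t}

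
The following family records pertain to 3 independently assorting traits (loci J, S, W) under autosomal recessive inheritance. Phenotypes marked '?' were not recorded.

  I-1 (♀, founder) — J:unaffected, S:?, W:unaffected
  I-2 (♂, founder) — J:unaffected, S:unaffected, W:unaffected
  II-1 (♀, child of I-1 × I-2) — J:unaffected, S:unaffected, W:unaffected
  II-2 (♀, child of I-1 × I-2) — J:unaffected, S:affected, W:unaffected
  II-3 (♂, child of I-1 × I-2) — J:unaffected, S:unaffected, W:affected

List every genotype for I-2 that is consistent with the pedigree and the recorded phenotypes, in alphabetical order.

I-2 ∈ {JJ Ss Ww, Jj Ss Ww}

J/I-1 un ·: JJ|Jj
J/I-2 un ·: JJ|Jj
J/II-1 un I-1×I-2: JJ|Jj
J/II-2 un I-1×I-2: JJ|Jj
J/II-3 un I-1×I-2: JJ|Jj
⇒ J over [I-1,I-2,II-1,II-2,II-3]: 25 consistent
S/I-1 ? ·: Ss|ss
S/I-2 un ·: Ss
S/II-1 un I-1×I-2: SS|Ss
S/II-2 aff I-1×I-2: ss
S/II-3 un I-1×I-2: SS|Ss
⇒ S over [I-1,I-2,II-1,II-2,II-3]: 5 consistent
W/I-1 un ·: Ww
W/I-2 un ·: Ww
W/II-1 un I-1×I-2: WW|Ww
W/II-2 un I-1×I-2: WW|Ww
W/II-3 aff I-1×I-2: ww
⇒ W over [I-1,I-2,II-1,II-2,II-3]: 4 consistent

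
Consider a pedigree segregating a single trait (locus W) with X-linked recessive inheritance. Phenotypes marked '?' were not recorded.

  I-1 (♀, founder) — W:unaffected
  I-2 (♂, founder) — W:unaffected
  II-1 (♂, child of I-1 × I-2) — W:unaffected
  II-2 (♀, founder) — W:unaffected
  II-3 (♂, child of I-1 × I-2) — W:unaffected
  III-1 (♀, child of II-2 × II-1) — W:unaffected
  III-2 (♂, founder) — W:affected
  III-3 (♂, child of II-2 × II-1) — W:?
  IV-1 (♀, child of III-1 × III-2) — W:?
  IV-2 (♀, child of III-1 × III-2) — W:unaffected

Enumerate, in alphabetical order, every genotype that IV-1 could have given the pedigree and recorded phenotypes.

IV-1 ∈ {X^WX^w, X^wX^w}

W/I-1 un ·: X^WX^W|X^WX^w
W/I-2 un ·: X^WY
W/II-1 un I-1×I-2: X^WY
W/II-2 un ·: X^WX^W|X^WX^w
W/II-3 un I-1×I-2: X^WY
W/III-1 un II-2×II-1: X^WX^W|X^WX^w
W/III-2 aff ·: X^wY
W/III-3 ? II-2×II-1: X^WY|X^wY
W/IV-1 ? III-1×III-2: X^WX^w|X^wX^w
W/IV-2 un III-1×III-2: X^WX^w
⇒ W over [I-1,I-2,II-1,II-2,II-3,III-1,III-2,III-3,IV-1,IV-2]: 14 consistent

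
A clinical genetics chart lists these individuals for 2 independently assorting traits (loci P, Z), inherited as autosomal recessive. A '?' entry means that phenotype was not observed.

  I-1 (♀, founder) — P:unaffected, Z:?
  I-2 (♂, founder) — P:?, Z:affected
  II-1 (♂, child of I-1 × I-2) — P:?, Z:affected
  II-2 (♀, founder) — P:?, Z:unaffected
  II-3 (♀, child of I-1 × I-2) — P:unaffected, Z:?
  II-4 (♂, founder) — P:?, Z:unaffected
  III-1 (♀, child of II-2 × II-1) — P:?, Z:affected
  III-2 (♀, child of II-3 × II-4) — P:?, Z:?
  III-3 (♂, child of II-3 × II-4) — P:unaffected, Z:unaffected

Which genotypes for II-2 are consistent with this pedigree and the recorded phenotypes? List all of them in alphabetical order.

P/I-1 un ·: PP|Pp
P/I-2 ? ·: PP|Pp|pp
P/II-1 ? I-1×I-2: PP|Pp|pp
P/II-2 ? ·: PP|Pp|pp
P/II-3 un I-1×I-2: PP|Pp
P/II-4 ? ·: PP|Pp|pp
P/III-1 ? II-2×II-1: PP|Pp|pp
P/III-2 ? II-3×II-4: PP|Pp|pp
P/III-3 un II-3×II-4: PP|Pp
⇒ P over [I-1,I-2,II-1,II-2,II-3,II-4,III-1,III-2,III-3]: 906 consistent
Z/I-1 ? ·: Zz|zz
Z/I-2 aff ·: zz
Z/II-1 aff I-1×I-2: zz
Z/II-2 un ·: Zz
Z/II-3 ? I-1×I-2: Zz|zz
Z/II-4 un ·: ZZ|Zz
Z/III-1 aff II-2×II-1: zz
Z/III-2 ? II-3×II-4: ZZ|Zz|zz
Z/III-3 un II-3×II-4: ZZ|Zz
⇒ Z over [I-1,I-2,II-1,II-2,II-3,II-4,III-1,III-2,III-3]: 16 consistent

II-2 ∈ {PP Zz, Pp Zz, pp Zz}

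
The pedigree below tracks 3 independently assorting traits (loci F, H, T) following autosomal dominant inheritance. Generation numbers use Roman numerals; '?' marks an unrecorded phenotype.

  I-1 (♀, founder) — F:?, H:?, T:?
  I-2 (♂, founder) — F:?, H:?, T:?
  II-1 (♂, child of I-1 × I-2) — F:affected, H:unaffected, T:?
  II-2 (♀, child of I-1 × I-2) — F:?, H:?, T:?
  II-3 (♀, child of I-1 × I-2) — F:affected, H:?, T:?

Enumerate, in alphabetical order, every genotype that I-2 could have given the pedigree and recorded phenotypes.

F/I-1 ? ·: ff|Ff|FF
F/I-2 ? ·: ff|Ff|FF
F/II-1 aff I-1×I-2: Ff|FF
F/II-2 ? I-1×I-2: ff|Ff|FF
F/II-3 aff I-1×I-2: Ff|FF
⇒ F over [I-1,I-2,II-1,II-2,II-3]: 35 consistent
H/I-1 ? ·: hh|Hh
H/I-2 ? ·: hh|Hh
H/II-1 un I-1×I-2: hh
H/II-2 ? I-1×I-2: hh|Hh|HH
H/II-3 ? I-1×I-2: hh|Hh|HH
⇒ H over [I-1,I-2,II-1,II-2,II-3]: 18 consistent
T/I-1 ? ·: tt|Tt|TT
T/I-2 ? ·: tt|Tt|TT
T/II-1 ? I-1×I-2: tt|Tt|TT
T/II-2 ? I-1×I-2: tt|Tt|TT
T/II-3 ? I-1×I-2: tt|Tt|TT
⇒ T over [I-1,I-2,II-1,II-2,II-3]: 63 consistent

I-2 ∈ {FF Hh TT, FF Hh Tt, FF Hh tt, FF hh TT, FF hh Tt, FF hh tt, Ff Hh TT, Ff Hh Tt, Ff Hh tt, Ff hh TT, Ff hh Tt, Ff hh tt, ff Hh TT, ff Hh Tt, ff Hh tt, ff hh TT, ff hh Tt, ff hh tt}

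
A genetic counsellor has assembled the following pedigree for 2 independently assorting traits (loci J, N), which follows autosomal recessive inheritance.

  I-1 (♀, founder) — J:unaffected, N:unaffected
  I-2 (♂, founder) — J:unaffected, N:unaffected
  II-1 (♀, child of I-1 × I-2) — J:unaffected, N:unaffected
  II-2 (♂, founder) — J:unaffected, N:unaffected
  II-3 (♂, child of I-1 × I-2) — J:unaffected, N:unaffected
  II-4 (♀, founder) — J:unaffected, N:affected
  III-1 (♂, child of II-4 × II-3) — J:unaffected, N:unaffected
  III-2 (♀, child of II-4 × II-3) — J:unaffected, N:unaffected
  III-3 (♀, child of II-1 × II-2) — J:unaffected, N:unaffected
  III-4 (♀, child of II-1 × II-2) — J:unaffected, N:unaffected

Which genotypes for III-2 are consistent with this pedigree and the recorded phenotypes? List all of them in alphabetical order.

J/I-1 un ·: JJ|Jj
J/I-2 un ·: JJ|Jj
J/II-1 un I-1×I-2: JJ|Jj
J/II-2 un ·: JJ|Jj
J/II-3 un I-1×I-2: JJ|Jj
J/II-4 un ·: JJ|Jj
J/III-1 un II-4×II-3: JJ|Jj
J/III-2 un II-4×II-3: JJ|Jj
J/III-3 un II-1×II-2: JJ|Jj
J/III-4 un II-1×II-2: JJ|Jj
⇒ J over [I-1,I-2,II-1,II-2,II-3,II-4,III-1,III-2,III-3,III-4]: 532 consistent
N/I-1 un ·: NN|Nn
N/I-2 un ·: NN|Nn
N/II-1 un I-1×I-2: NN|Nn
N/II-2 un ·: NN|Nn
N/II-3 un I-1×I-2: NN|Nn
N/II-4 aff ·: nn
N/III-1 un II-4×II-3: Nn
N/III-2 un II-4×II-3: Nn
N/III-3 un II-1×II-2: NN|Nn
N/III-4 un II-1×II-2: NN|Nn
⇒ N over [I-1,I-2,II-1,II-2,II-3,II-4,III-1,III-2,III-3,III-4]: 83 consistent

III-2 ∈ {JJ Nn, Jj Nn}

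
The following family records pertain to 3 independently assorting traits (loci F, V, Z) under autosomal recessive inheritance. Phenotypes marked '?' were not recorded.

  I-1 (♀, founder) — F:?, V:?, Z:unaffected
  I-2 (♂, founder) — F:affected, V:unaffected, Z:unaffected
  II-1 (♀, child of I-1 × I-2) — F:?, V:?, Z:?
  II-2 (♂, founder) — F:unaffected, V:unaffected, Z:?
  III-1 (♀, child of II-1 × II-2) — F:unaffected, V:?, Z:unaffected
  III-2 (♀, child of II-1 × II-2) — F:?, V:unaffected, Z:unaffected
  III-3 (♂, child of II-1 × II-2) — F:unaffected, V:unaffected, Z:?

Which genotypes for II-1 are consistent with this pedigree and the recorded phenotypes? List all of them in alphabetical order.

II-1 ∈ {Ff VV ZZ, Ff VV Zz, Ff VV zz, Ff Vv ZZ, Ff Vv Zz, Ff Vv zz, Ff vv ZZ, Ff vv Zz, Ff vv zz, ff VV ZZ, ff VV Zz, ff VV zz, ff Vv ZZ, ff Vv Zz, ff Vv zz, ff vv ZZ, ff vv Zz, ff vv zz}

F/I-1 ? ·: FF|Ff|ff
F/I-2 aff ·: ff
F/II-1 ? I-1×I-2: Ff|ff
F/II-2 un ·: FF|Ff
F/III-1 un II-1×II-2: FF|Ff
F/III-2 ? II-1×II-2: FF|Ff|ff
F/III-3 un II-1×II-2: FF|Ff
⇒ F over [I-1,I-2,II-1,II-2,III-1,III-2,III-3]: 46 consistent
V/I-1 ? ·: VV|Vv|vv
V/I-2 un ·: VV|Vv
V/II-1 ? I-1×I-2: VV|Vv|vv
V/II-2 un ·: VV|Vv
V/III-1 ? II-1×II-2: VV|Vv|vv
V/III-2 un II-1×II-2: VV|Vv
V/III-3 un II-1×II-2: VV|Vv
⇒ V over [I-1,I-2,II-1,II-2,III-1,III-2,III-3]: 142 consistent
Z/I-1 un ·: ZZ|Zz
Z/I-2 un ·: ZZ|Zz
Z/II-1 ? I-1×I-2: ZZ|Zz|zz
Z/II-2 ? ·: ZZ|Zz|zz
Z/III-1 un II-1×II-2: ZZ|Zz
Z/III-2 un II-1×II-2: ZZ|Zz
Z/III-3 ? II-1×II-2: ZZ|Zz|zz
⇒ Z over [I-1,I-2,II-1,II-2,III-1,III-2,III-3]: 109 consistent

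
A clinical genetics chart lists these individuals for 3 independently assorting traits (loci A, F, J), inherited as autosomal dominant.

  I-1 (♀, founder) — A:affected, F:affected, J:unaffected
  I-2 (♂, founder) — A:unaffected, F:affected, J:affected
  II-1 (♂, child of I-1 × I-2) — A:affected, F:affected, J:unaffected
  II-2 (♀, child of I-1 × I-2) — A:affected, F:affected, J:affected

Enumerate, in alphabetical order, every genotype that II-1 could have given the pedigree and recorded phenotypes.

A/I-1 aff ·: Aa|AA
A/I-2 un ·: aa
A/II-1 aff I-1×I-2: Aa
A/II-2 aff I-1×I-2: Aa
⇒ A over [I-1,I-2,II-1,II-2]: 2 consistent
F/I-1 aff ·: Ff|FF
F/I-2 aff ·: Ff|FF
F/II-1 aff I-1×I-2: Ff|FF
F/II-2 aff I-1×I-2: Ff|FF
⇒ F over [I-1,I-2,II-1,II-2]: 13 consistent
J/I-1 un ·: jj
J/I-2 aff ·: Jj
J/II-1 un I-1×I-2: jj
J/II-2 aff I-1×I-2: Jj
⇒ J over [I-1,I-2,II-1,II-2]: 1 consistent

II-1 ∈ {Aa FF jj, Aa Ff jj}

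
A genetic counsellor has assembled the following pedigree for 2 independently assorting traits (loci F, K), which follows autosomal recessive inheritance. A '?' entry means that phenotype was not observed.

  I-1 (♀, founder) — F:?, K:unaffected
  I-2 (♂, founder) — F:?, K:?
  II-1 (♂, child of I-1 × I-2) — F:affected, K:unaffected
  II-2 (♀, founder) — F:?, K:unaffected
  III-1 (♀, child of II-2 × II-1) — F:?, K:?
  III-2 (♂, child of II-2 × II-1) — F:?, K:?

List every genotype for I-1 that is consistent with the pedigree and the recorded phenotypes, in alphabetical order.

F/I-1 ? ·: Ff|ff
F/I-2 ? ·: Ff|ff
F/II-1 aff I-1×I-2: ff
F/II-2 ? ·: FF|Ff|ff
F/III-1 ? II-2×II-1: Ff|ff
F/III-2 ? II-2×II-1: Ff|ff
⇒ F over [I-1,I-2,II-1,II-2,III-1,III-2]: 24 consistent
K/I-1 un ·: KK|Kk
K/I-2 ? ·: KK|Kk|kk
K/II-1 un I-1×I-2: KK|Kk
K/II-2 un ·: KK|Kk
K/III-1 ? II-2×II-1: KK|Kk|kk
K/III-2 ? II-2×II-1: KK|Kk|kk
⇒ K over [I-1,I-2,II-1,II-2,III-1,III-2]: 85 consistent

I-1 ∈ {Ff KK, Ff Kk, ff KK, ff Kk}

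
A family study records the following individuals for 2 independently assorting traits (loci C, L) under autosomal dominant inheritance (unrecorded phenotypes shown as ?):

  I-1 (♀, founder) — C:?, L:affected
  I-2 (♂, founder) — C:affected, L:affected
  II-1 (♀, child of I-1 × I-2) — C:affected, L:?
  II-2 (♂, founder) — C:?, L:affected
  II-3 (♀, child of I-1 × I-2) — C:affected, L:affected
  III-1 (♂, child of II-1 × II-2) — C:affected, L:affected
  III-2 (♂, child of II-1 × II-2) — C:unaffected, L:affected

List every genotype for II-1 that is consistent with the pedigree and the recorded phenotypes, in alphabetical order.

C/I-1 ? ·: cc|Cc|CC
C/I-2 aff ·: Cc|CC
C/II-1 aff I-1×I-2: Cc
C/II-2 ? ·: cc|Cc
C/II-3 aff I-1×I-2: Cc|CC
C/III-1 aff II-1×II-2: Cc|CC
C/III-2 un II-1×II-2: cc
⇒ C over [I-1,I-2,II-1,II-2,II-3,III-1,III-2]: 24 consistent
L/I-1 aff ·: Ll|LL
L/I-2 aff ·: Ll|LL
L/II-1 ? I-1×I-2: ll|Ll|LL
L/II-2 aff ·: Ll|LL
L/II-3 aff I-1×I-2: Ll|LL
L/III-1 aff II-1×II-2: Ll|LL
L/III-2 aff II-1×II-2: Ll|LL
⇒ L over [I-1,I-2,II-1,II-2,II-3,III-1,III-2]: 87 consistent

II-1 ∈ {Cc LL, Cc Ll, Cc ll}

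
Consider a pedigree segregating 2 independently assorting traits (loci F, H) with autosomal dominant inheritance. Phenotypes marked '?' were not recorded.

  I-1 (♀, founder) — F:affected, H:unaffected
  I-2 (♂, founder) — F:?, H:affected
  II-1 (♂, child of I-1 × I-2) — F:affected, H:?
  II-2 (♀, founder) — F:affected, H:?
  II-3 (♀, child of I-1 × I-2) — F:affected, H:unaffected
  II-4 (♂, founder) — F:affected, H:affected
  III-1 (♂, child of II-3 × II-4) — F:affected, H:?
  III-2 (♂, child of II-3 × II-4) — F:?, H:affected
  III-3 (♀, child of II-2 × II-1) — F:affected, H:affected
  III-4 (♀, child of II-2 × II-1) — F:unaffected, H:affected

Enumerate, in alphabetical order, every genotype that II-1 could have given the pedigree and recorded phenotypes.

II-1 ∈ {Ff Hh, Ff hh}

F/I-1 aff ·: Ff|FF
F/I-2 ? ·: ff|Ff|FF
F/II-1 aff I-1×I-2: Ff
F/II-2 aff ·: Ff
F/II-3 aff I-1×I-2: Ff|FF
F/II-4 aff ·: Ff|FF
F/III-1 aff II-3×II-4: Ff|FF
F/III-2 ? II-3×II-4: ff|Ff|FF
F/III-3 aff II-2×II-1: Ff|FF
F/III-4 un II-2×II-1: ff
⇒ F over [I-1,I-2,II-1,II-2,II-3,II-4,III-1,III-2,III-3,III-4]: 130 consistent
H/I-1 un ·: hh
H/I-2 aff ·: Hh
H/II-1 ? I-1×I-2: hh|Hh
H/II-2 ? ·: hh|Hh|HH
H/II-3 un I-1×I-2: hh
H/II-4 aff ·: Hh|HH
H/III-1 ? II-3×II-4: hh|Hh
H/III-2 aff II-3×II-4: Hh
H/III-3 aff II-2×II-1: Hh|HH
H/III-4 aff II-2×II-1: Hh|HH
⇒ H over [I-1,I-2,II-1,II-2,II-3,II-4,III-1,III-2,III-3,III-4]: 33 consistent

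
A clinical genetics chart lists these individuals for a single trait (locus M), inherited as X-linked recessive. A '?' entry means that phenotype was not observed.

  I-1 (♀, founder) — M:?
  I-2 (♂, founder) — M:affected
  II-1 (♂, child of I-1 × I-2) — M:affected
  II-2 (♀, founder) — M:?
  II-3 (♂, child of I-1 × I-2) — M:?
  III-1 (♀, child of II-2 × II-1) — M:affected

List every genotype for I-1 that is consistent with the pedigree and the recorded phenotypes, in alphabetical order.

M/I-1 ? ·: X^MX^m|X^mX^m
M/I-2 aff ·: X^mY
M/II-1 aff I-1×I-2: X^mY
M/II-2 ? ·: X^MX^m|X^mX^m
M/II-3 ? I-1×I-2: X^MY|X^mY
M/III-1 aff II-2×II-1: X^mX^m
⇒ M over [I-1,I-2,II-1,II-2,II-3,III-1]: 6 consistent

I-1 ∈ {X^MX^m, X^mX^m}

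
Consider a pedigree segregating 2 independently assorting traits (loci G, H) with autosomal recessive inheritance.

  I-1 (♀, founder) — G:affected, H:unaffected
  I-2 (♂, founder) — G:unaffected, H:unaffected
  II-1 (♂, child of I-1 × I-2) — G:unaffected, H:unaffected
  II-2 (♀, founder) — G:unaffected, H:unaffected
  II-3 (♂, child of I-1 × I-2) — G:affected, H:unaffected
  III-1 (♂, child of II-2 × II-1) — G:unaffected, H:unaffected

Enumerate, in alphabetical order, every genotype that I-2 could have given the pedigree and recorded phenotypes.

I-2 ∈ {Gg HH, Gg Hh}

G/I-1 aff ·: gg
G/I-2 un ·: Gg
G/II-1 un I-1×I-2: Gg
G/II-2 un ·: GG|Gg
G/II-3 aff I-1×I-2: gg
G/III-1 un II-2×II-1: GG|Gg
⇒ G over [I-1,I-2,II-1,II-2,II-3,III-1]: 4 consistent
H/I-1 un ·: HH|Hh
H/I-2 un ·: HH|Hh
H/II-1 un I-1×I-2: HH|Hh
H/II-2 un ·: HH|Hh
H/II-3 un I-1×I-2: HH|Hh
H/III-1 un II-2×II-1: HH|Hh
⇒ H over [I-1,I-2,II-1,II-2,II-3,III-1]: 45 consistent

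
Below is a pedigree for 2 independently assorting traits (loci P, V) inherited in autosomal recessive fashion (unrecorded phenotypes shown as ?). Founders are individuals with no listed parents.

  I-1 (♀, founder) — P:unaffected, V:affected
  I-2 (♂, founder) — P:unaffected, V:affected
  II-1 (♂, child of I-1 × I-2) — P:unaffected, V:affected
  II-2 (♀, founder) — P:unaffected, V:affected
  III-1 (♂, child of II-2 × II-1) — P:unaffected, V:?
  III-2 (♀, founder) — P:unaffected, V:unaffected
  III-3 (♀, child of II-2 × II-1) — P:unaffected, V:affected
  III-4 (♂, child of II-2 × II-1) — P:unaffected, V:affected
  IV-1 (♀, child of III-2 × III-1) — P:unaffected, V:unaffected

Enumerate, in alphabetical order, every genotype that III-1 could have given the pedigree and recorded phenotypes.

P/I-1 un ·: PP|Pp
P/I-2 un ·: PP|Pp
P/II-1 un I-1×I-2: PP|Pp
P/II-2 un ·: PP|Pp
P/III-1 un II-2×II-1: PP|Pp
P/III-2 un ·: PP|Pp
P/III-3 un II-2×II-1: PP|Pp
P/III-4 un II-2×II-1: PP|Pp
P/IV-1 un III-2×III-1: PP|Pp
⇒ P over [I-1,I-2,II-1,II-2,III-1,III-2,III-3,III-4,IV-1]: 292 consistent
V/I-1 aff ·: vv
V/I-2 aff ·: vv
V/II-1 aff I-1×I-2: vv
V/II-2 aff ·: vv
V/III-1 ? II-2×II-1: vv
V/III-2 un ·: VV|Vv
V/III-3 aff II-2×II-1: vv
V/III-4 aff II-2×II-1: vv
V/IV-1 un III-2×III-1: Vv
⇒ V over [I-1,I-2,II-1,II-2,III-1,III-2,III-3,III-4,IV-1]: 2 consistent

III-1 ∈ {PP vv, Pp vv}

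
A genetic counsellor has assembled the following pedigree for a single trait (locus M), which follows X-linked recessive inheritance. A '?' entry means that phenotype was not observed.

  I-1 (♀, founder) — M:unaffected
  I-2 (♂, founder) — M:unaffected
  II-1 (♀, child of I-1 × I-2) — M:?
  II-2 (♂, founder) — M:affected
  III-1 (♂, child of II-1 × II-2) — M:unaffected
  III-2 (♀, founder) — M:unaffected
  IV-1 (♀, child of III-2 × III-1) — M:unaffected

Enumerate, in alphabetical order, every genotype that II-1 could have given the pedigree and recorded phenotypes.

M/I-1 un ·: X^MX^M|X^MX^m
M/I-2 un ·: X^MY
M/II-1 ? I-1×I-2: X^MX^M|X^MX^m
M/II-2 aff ·: X^mY
M/III-1 un II-1×II-2: X^MY
M/III-2 un ·: X^MX^M|X^MX^m
M/IV-1 un III-2×III-1: X^MX^M|X^MX^m
⇒ M over [I-1,I-2,II-1,II-2,III-1,III-2,IV-1]: 9 consistent

II-1 ∈ {X^MX^M, X^MX^m}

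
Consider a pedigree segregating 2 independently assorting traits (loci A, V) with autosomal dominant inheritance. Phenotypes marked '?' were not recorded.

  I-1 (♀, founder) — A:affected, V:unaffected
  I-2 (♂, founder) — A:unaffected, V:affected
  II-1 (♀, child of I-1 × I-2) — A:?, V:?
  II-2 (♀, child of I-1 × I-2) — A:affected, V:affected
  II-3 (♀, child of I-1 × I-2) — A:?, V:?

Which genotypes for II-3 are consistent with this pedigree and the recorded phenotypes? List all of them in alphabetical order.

II-3 ∈ {Aa Vv, Aa vv, aa Vv, aa vv}

A/I-1 aff ·: Aa|AA
A/I-2 un ·: aa
A/II-1 ? I-1×I-2: aa|Aa
A/II-2 aff I-1×I-2: Aa
A/II-3 ? I-1×I-2: aa|Aa
⇒ A over [I-1,I-2,II-1,II-2,II-3]: 5 consistent
V/I-1 un ·: vv
V/I-2 aff ·: Vv|VV
V/II-1 ? I-1×I-2: vv|Vv
V/II-2 aff I-1×I-2: Vv
V/II-3 ? I-1×I-2: vv|Vv
⇒ V over [I-1,I-2,II-1,II-2,II-3]: 5 consistent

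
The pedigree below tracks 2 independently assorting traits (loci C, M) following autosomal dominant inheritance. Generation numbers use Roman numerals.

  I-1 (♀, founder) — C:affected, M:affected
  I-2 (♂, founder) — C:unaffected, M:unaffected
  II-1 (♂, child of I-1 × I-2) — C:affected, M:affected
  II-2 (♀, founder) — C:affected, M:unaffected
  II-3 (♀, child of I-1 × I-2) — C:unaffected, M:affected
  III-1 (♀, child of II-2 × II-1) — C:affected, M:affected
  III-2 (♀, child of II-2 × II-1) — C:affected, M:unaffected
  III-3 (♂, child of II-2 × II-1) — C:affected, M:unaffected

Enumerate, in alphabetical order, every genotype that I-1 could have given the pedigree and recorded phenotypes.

I-1 ∈ {Cc MM, Cc Mm}

C/I-1 aff ·: Cc
C/I-2 un ·: cc
C/II-1 aff I-1×I-2: Cc
C/II-2 aff ·: Cc|CC
C/II-3 un I-1×I-2: cc
C/III-1 aff II-2×II-1: Cc|CC
C/III-2 aff II-2×II-1: Cc|CC
C/III-3 aff II-2×II-1: Cc|CC
⇒ C over [I-1,I-2,II-1,II-2,II-3,III-1,III-2,III-3]: 16 consistent
M/I-1 aff ·: Mm|MM
M/I-2 un ·: mm
M/II-1 aff I-1×I-2: Mm
M/II-2 un ·: mm
M/II-3 aff I-1×I-2: Mm
M/III-1 aff II-2×II-1: Mm
M/III-2 un II-2×II-1: mm
M/III-3 un II-2×II-1: mm
⇒ M over [I-1,I-2,II-1,II-2,II-3,III-1,III-2,III-3]: 2 consistent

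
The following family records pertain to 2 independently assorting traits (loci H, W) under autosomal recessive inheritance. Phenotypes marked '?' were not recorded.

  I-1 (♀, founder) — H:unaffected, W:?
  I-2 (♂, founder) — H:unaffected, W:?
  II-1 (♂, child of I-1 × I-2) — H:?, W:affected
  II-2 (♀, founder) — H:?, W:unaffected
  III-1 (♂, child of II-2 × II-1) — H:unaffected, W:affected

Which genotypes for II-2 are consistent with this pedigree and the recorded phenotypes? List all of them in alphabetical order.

II-2 ∈ {HH Ww, Hh Ww, hh Ww}

H/I-1 un ·: HH|Hh
H/I-2 un ·: HH|Hh
H/II-1 ? I-1×I-2: HH|Hh|hh
H/II-2 ? ·: HH|Hh|hh
H/III-1 un II-2×II-1: HH|Hh
⇒ H over [I-1,I-2,II-1,II-2,III-1]: 33 consistent
W/I-1 ? ·: Ww|ww
W/I-2 ? ·: Ww|ww
W/II-1 aff I-1×I-2: ww
W/II-2 un ·: Ww
W/III-1 aff II-2×II-1: ww
⇒ W over [I-1,I-2,II-1,II-2,III-1]: 4 consistent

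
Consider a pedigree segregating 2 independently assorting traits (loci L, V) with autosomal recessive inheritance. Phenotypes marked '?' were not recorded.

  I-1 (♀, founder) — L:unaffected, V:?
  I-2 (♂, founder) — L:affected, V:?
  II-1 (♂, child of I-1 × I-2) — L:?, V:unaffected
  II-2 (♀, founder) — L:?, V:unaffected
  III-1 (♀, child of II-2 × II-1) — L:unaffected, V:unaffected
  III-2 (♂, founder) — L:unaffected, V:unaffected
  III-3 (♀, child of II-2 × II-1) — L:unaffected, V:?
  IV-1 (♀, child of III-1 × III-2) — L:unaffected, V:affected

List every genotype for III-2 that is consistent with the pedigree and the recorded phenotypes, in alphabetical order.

L/I-1 un ·: LL|Ll
L/I-2 aff ·: ll
L/II-1 ? I-1×I-2: Ll|ll
L/II-2 ? ·: LL|Ll|ll
L/III-1 un II-2×II-1: LL|Ll
L/III-2 un ·: LL|Ll
L/III-3 un II-2×II-1: LL|Ll
L/IV-1 un III-1×III-2: LL|Ll
⇒ L over [I-1,I-2,II-1,II-2,III-1,III-2,III-3,IV-1]: 72 consistent
V/I-1 ? ·: VV|Vv|vv
V/I-2 ? ·: VV|Vv|vv
V/II-1 un I-1×I-2: VV|Vv
V/II-2 un ·: VV|Vv
V/III-1 un II-2×II-1: Vv
V/III-2 un ·: Vv
V/III-3 ? II-2×II-1: VV|Vv|vv
V/IV-1 aff III-1×III-2: vv
⇒ V over [I-1,I-2,II-1,II-2,III-1,III-2,III-3,IV-1]: 43 consistent

III-2 ∈ {LL Vv, Ll Vv}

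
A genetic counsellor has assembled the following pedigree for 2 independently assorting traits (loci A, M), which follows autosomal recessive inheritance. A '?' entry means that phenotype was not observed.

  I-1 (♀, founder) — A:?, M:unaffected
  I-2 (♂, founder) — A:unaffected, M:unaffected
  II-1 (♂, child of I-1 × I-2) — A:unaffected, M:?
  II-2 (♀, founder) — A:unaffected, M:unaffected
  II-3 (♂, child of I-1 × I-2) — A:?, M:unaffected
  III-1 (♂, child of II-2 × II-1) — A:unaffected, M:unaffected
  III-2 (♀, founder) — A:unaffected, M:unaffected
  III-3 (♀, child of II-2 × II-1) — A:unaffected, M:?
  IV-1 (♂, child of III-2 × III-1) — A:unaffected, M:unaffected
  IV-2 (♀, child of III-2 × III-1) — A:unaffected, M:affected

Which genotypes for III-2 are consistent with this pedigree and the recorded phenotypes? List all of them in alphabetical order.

A/I-1 ? ·: AA|Aa|aa
A/I-2 un ·: AA|Aa
A/II-1 un I-1×I-2: AA|Aa
A/II-2 un ·: AA|Aa
A/II-3 ? I-1×I-2: AA|Aa|aa
A/III-1 un II-2×II-1: AA|Aa
A/III-2 un ·: AA|Aa
A/III-3 un II-2×II-1: AA|Aa
A/IV-1 un III-2×III-1: AA|Aa
A/IV-2 un III-2×III-1: AA|Aa
⇒ A over [I-1,I-2,II-1,II-2,II-3,III-1,III-2,III-3,IV-1,IV-2]: 768 consistent
M/I-1 un ·: MM|Mm
M/I-2 un ·: MM|Mm
M/II-1 ? I-1×I-2: MM|Mm|mm
M/II-2 un ·: MM|Mm
M/II-3 un I-1×I-2: MM|Mm
M/III-1 un II-2×II-1: Mm
M/III-2 un ·: Mm
M/III-3 ? II-2×II-1: MM|Mm|mm
M/IV-1 un III-2×III-1: MM|Mm
M/IV-2 aff III-2×III-1: mm
⇒ M over [I-1,I-2,II-1,II-2,II-3,III-1,III-2,III-3,IV-1,IV-2]: 100 consistent

III-2 ∈ {AA Mm, Aa Mm}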